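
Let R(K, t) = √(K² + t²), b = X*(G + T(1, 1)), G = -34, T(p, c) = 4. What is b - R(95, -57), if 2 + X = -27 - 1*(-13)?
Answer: 480 - 19*√34 ≈ 369.21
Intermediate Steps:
X = -16 (X = -2 + (-27 - 1*(-13)) = -2 + (-27 + 13) = -2 - 14 = -16)
b = 480 (b = -16*(-34 + 4) = -16*(-30) = 480)
b - R(95, -57) = 480 - √(95² + (-57)²) = 480 - √(9025 + 3249) = 480 - √12274 = 480 - 19*√34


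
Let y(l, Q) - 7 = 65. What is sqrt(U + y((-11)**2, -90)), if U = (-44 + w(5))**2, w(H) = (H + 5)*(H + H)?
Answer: 2*sqrt(802) ≈ 56.639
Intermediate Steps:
y(l, Q) = 72 (y(l, Q) = 7 + 65 = 72)
w(H) = 2*H*(5 + H) (w(H) = (5 + H)*(2*H) = 2*H*(5 + H))
U = 3136 (U = (-44 + 2*5*(5 + 5))**2 = (-44 + 2*5*10)**2 = (-44 + 100)**2 = 56**2 = 3136)
sqrt(U + y((-11)**2, -90)) = sqrt(3136 + 72) = sqrt(3208) = 2*sqrt(802)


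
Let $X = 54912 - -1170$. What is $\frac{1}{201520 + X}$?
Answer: $\frac{1}{257602} \approx 3.882 \cdot 10^{-6}$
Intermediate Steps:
$X = 56082$ ($X = 54912 + 1170 = 56082$)
$\frac{1}{201520 + X} = \frac{1}{201520 + 56082} = \frac{1}{257602}$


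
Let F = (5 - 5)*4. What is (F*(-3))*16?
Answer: 0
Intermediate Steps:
F = 0 (F = 0*4 = 0)
(F*(-3))*16 = (0*(-3))*16 = 0*16 = 0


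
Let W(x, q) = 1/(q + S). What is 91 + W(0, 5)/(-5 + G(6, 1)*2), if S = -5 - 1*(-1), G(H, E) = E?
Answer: 272/3 ≈ 90.667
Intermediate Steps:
S = -4 (S = -5 + 1 = -4)
W(x, q) = 1/(-4 + q) (W(x, q) = 1/(q - 4) = 1/(-4 + q))
91 + W(0, 5)/(-5 + G(6, 1)*2) = 91 + 1/((-5 + 1*2)*(-4 + 5)) = 91 + 1/((-5 + 2)*1) = 91 + 1/(-3) = 91 - ⅓*1 = 91 - ⅓ = 272/3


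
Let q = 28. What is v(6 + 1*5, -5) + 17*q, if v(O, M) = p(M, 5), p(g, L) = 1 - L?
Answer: 472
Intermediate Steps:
v(O, M) = -4 (v(O, M) = 1 - 1*5 = 1 - 5 = -4)
v(6 + 1*5, -5) + 17*q = -4 + 17*28 = -4 + 476 = 472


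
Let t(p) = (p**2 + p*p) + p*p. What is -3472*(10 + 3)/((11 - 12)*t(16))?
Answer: 2821/48 ≈ 58.771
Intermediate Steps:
t(p) = 3*p**2 (t(p) = (p**2 + p**2) + p**2 = 2*p**2 + p**2 = 3*p**2)
-3472*(10 + 3)/((11 - 12)*t(16)) = -3472*(10 + 3)/(768*(11 - 12)) = -3472/((-1/13)*(3*256)) = -3472/(-1*1/13*768) = -3472/((-1/13*768)) = -3472/(-768/13) = -3472*(-13/768) = 2821/48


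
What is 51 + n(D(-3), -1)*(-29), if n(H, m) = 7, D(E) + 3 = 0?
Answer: -152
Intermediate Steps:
D(E) = -3 (D(E) = -3 + 0 = -3)
51 + n(D(-3), -1)*(-29) = 51 + 7*(-29) = 51 - 203 = -152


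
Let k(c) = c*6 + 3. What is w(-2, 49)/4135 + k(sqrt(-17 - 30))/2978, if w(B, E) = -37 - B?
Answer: -18365/2462806 + 3*I*sqrt(47)/1489 ≈ -0.0074569 + 0.013813*I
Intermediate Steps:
k(c) = 3 + 6*c (k(c) = 6*c + 3 = 3 + 6*c)
w(-2, 49)/4135 + k(sqrt(-17 - 30))/2978 = (-37 - 1*(-2))/4135 + (3 + 6*sqrt(-17 - 30))/2978 = (-37 + 2)*(1/4135) + (3 + 6*sqrt(-47))*(1/2978) = -35*1/4135 + (3 + 6*(I*sqrt(47)))*(1/2978) = -7/827 + (3 + 6*I*sqrt(47))*(1/2978) = -7/827 + (3/2978 + 3*I*sqrt(47)/1489) = -18365/2462806 + 3*I*sqrt(47)/1489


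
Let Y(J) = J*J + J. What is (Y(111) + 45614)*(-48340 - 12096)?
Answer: -3508068056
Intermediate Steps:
Y(J) = J + J² (Y(J) = J² + J = J + J²)
(Y(111) + 45614)*(-48340 - 12096) = (111*(1 + 111) + 45614)*(-48340 - 12096) = (111*112 + 45614)*(-60436) = (12432 + 45614)*(-60436) = 58046*(-60436) = -3508068056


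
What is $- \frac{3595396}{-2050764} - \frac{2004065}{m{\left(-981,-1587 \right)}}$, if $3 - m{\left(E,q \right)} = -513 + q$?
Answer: $- \frac{341858603156}{359396391} \approx -951.2$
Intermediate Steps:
$m{\left(E,q \right)} = 516 - q$ ($m{\left(E,q \right)} = 3 - \left(-513 + q\right) = 516 - q$)
$- \frac{3595396}{-2050764} - \frac{2004065}{m{\left(-981,-1587 \right)}} = - \frac{3595396}{-2050764} - \frac{2004065}{516 - -1587} = \left(-3595396\right) \left(- \frac{1}{2050764}\right) - \frac{2004065}{516 + 1587} = \frac{898849}{512691} - \frac{2004065}{2103} = - \frac{341858603156}{359396391}$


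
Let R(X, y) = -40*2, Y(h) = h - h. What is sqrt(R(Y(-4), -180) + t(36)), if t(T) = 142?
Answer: sqrt(62) ≈ 7.8740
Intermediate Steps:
Y(h) = 0
R(X, y) = -80
sqrt(R(Y(-4), -180) + t(36)) = sqrt(-80 + 142) = sqrt(62)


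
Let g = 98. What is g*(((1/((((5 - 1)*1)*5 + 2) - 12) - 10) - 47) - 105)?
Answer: -79331/5 ≈ -15866.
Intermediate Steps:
g*(((1/((((5 - 1)*1)*5 + 2) - 12) - 10) - 47) - 105) = 98*(((1/((((5 - 1)*1)*5 + 2) - 12) - 10) - 47) - 105) = 98*(((1/(((4*1)*5 + 2) - 12) - 10) - 47) - 105) = 98*(((1/((4*5 + 2) - 12) - 10) - 47) - 105) = 98*(((1/((20 + 2) - 12) - 10) - 47) - 105) = 98*(((1/(22 - 12) - 10) - 47) - 105) = 98*(((1/10 - 10) - 47) - 105) = 98*(((⅒ - 10) - 47) - 105) = 98*((-99/10 - 47) - 105) = 98*(-569/10 - 105) = 98*(-1619/10) = -79331/5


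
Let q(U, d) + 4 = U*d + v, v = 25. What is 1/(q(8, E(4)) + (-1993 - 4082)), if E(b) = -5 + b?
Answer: -1/6062 ≈ -0.00016496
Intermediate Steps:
q(U, d) = 21 + U*d (q(U, d) = -4 + (U*d + 25) = -4 + (25 + U*d) = 21 + U*d)
1/(q(8, E(4)) + (-1993 - 4082)) = 1/((21 + 8*(-5 + 4)) + (-1993 - 4082)) = 1/((21 + 8*(-1)) - 6075) = 1/((21 - 8) - 6075) = 1/(13 - 6075) = 1/(-6062) = -1/6062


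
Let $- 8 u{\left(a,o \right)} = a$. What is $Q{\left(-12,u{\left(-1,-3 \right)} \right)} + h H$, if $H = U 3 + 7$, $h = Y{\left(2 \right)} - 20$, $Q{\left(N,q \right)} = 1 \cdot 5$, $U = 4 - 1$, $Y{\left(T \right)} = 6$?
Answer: $-219$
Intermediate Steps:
$u{\left(a,o \right)} = - \frac{a}{8}$
$U = 3$
$Q{\left(N,q \right)} = 5$
$h = -14$ ($h = 6 - 20 = -14$)
$H = 16$ ($H = 3 \cdot 3 + 7 = 9 + 7 = 16$)
$Q{\left(-12,u{\left(-1,-3 \right)} \right)} + h H = 5 - 224 = -219$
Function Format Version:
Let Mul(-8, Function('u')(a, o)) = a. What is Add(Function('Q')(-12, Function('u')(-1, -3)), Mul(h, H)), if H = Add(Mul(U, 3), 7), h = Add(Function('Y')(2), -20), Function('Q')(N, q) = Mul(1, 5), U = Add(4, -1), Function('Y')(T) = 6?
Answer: -219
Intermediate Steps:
Function('u')(a, o) = Mul(Rational(-1, 8), a)
U = 3
Function('Q')(N, q) = 5
h = -14 (h = Add(6, -20) = -14)
H = 16 (H = Add(Mul(3, 3), 7) = Add(9, 7) = 16)
Add(Function('Q')(-12, Function('u')(-1, -3)), Mul(h, H)) = Add(5, Mul(-14, 16)) = Add(5, -224) = -219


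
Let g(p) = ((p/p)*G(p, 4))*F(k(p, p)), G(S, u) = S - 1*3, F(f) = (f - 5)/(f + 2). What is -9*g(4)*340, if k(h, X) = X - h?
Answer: 7650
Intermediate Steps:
F(f) = (-5 + f)/(2 + f)
G(S, u) = -3 + S (G(S, u) = S - 3 = -3 + S)
g(p) = 15/2 - 5*p/2 (g(p) = ((p/p)*(-3 + p))*((-5 + (p - p))/(2 + (p - p))) = (1*(-3 + p))*((-5 + 0)/(2 + 0)) = (-3 + p)*(-5/2) = 15/2 - 5*p/2)
-9*g(4)*340 = -9*(15/2 - 5/2*4)*340 = -9*(15/2 - 10)*340 = -9*(-5/2)*340 = (45/2)*340 = 7650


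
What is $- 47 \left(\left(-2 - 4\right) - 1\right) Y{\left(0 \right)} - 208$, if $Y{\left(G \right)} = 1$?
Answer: $121$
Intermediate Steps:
$- 47 \left(\left(-2 - 4\right) - 1\right) Y{\left(0 \right)} - 208 = - 47 \left(\left(-2 - 4\right) - 1\right) 1 - 208 = - 47 \left(-6 - 1\right) 1 - 208 = - 47 \left(\left(-7\right) 1\right) - 208 = \left(-47\right) \left(-7\right) - 208 = 329 - 208 = 121$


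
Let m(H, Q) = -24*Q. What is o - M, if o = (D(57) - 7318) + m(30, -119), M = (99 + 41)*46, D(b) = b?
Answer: -10845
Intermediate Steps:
M = 6440 (M = 140*46 = 6440)
o = -4405 (o = (57 - 7318) - 24*(-119) = -7261 + 2856 = -4405)
o - M = -4405 - 1*6440 = -4405 - 6440 = -10845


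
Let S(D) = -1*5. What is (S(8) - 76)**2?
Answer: 6561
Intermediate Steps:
S(D) = -5
(S(8) - 76)**2 = (-5 - 76)**2 = (-81)**2 = 6561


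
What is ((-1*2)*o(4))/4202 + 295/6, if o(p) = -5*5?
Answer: 619945/12606 ≈ 49.179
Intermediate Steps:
o(p) = -25
((-1*2)*o(4))/4202 + 295/6 = (-1*2*(-25))/4202 + 295/6 = -2*(-25)*(1/4202) + 295*(⅙) = 50*(1/4202) + 295/6 = 25/2101 + 295/6 = 619945/12606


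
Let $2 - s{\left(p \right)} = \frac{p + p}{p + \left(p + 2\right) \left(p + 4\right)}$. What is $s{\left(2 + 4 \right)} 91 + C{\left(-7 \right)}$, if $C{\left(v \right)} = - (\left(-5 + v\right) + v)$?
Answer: $\frac{8097}{43} \approx 188.3$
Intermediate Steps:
$C{\left(v \right)} = 5 - 2 v$ ($C{\left(v \right)} = - (-5 + 2 v) = 5 - 2 v$)
$s{\left(p \right)} = 2 - \frac{2 p}{p + \left(2 + p\right) \left(4 + p\right)}$ ($s{\left(p \right)} = 2 - \frac{p + p}{p + \left(p + 2\right) \left(p + 4\right)} = 2 - \frac{2 p}{p + \left(2 + p\right) \left(4 + p\right)}$)
$s{\left(2 + 4 \right)} 91 + C{\left(-7 \right)} = \frac{2 \left(8 + \left(2 + 4\right)^{2} + 6 \left(2 + 4\right)\right)}{8 + \left(2 + 4\right)^{2} + 7 \left(2 + 4\right)} 91 + \left(5 - -14\right) = \frac{2 \left(8 + 6^{2} + 6 \cdot 6\right)}{8 + 6^{2} + 7 \cdot 6} \cdot 91 + \left(5 + 14\right) = \frac{2 \left(8 + 36 + 36\right)}{8 + 36 + 42} \cdot 91 + 19 = 2 \cdot \frac{1}{86} \cdot 80 \cdot 91 + 19 = \frac{80}{43} \cdot 91 + 19 = \frac{7280}{43} + 19 = \frac{8097}{43}$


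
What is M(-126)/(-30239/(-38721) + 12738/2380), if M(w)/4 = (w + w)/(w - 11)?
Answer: 46446613920/38715988883 ≈ 1.1997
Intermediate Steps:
M(w) = 8*w/(-11 + w) (M(w) = 4*((w + w)/(w - 11)) = 4*((2*w)/(-11 + w)) = 4*(2*w/(-11 + w)) = 8*w/(-11 + w))
M(-126)/(-30239/(-38721) + 12738/2380) = (8*(-126)/(-11 - 126))/(-30239/(-38721) + 12738/2380) = (8*(-126)/(-137))/(-30239*(-1/38721) + 12738*(1/2380)) = (8*(-126)*(-1/137))/(30239/38721 + 6369/1190) = 1008/(137*(282598459/46077990)) = (1008/137)*(46077990/282598459) = 46446613920/38715988883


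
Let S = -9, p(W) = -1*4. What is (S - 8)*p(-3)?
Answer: 68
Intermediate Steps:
p(W) = -4
(S - 8)*p(-3) = (-9 - 8)*(-4) = -17*(-4) = 68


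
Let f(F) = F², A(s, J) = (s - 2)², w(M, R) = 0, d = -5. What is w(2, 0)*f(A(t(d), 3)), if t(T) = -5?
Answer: 0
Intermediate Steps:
A(s, J) = (-2 + s)²
w(2, 0)*f(A(t(d), 3)) = 0*((-2 - 5)²)² = 0*((-7)²)² = 0*49² = 0*2401 = 0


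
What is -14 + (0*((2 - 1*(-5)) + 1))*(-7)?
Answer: -14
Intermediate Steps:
-14 + (0*((2 - 1*(-5)) + 1))*(-7) = -14 + (0*((2 + 5) + 1))*(-7) = -14 + (0*(7 + 1))*(-7) = -14 + (0*8)*(-7) = -14 + 0*(-7) = -14 + 0 = -14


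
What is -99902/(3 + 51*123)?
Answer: -49951/3138 ≈ -15.918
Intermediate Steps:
-99902/(3 + 51*123) = -99902/(3 + 6273) = -99902/6276 = -99902*1/6276 = -49951/3138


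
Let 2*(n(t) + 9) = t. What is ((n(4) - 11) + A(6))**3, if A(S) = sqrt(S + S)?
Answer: -6480 + 1968*sqrt(3) ≈ -3071.3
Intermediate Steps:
A(S) = sqrt(2)*sqrt(S) (A(S) = sqrt(2*S) = sqrt(2)*sqrt(S))
n(t) = -9 + t/2
((n(4) - 11) + A(6))**3 = (((-9 + (1/2)*4) - 11) + sqrt(2)*sqrt(6))**3 = (((-9 + 2) - 11) + 2*sqrt(3))**3 = ((-7 - 11) + 2*sqrt(3))**3 = (-18 + 2*sqrt(3))**3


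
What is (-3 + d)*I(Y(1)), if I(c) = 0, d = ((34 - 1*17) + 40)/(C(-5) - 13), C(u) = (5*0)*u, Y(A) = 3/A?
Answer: 0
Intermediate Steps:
C(u) = 0 (C(u) = 0*u = 0)
d = -57/13 (d = ((34 - 1*17) + 40)/(0 - 13) = ((34 - 17) + 40)/(-13) = (17 + 40)*(-1/13) = 57*(-1/13) = -57/13 ≈ -4.3846)
(-3 + d)*I(Y(1)) = (-3 - 57/13)*0 = -96/13*0 = 0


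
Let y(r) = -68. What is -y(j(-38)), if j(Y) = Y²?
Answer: 68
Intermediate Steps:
-y(j(-38)) = -1*(-68) = 68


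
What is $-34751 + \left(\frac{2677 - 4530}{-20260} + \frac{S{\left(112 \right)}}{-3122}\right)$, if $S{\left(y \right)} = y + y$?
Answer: $- \frac{157004233921}{4517980} \approx -34751.0$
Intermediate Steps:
$S{\left(y \right)} = 2 y$
$-34751 + \left(\frac{2677 - 4530}{-20260} + \frac{S{\left(112 \right)}}{-3122}\right) = -34751 + \left(\frac{2677 - 4530}{-20260} + \frac{2 \cdot 112}{-3122}\right) = -34751 + \left(\left(-1853\right) \left(- \frac{1}{20260}\right) + 224 \left(- \frac{1}{3122}\right)\right) = -34751 + \left(\frac{1853}{20260} - \frac{16}{223}\right) = -34751 + \frac{89059}{4517980} = - \frac{157004233921}{4517980}$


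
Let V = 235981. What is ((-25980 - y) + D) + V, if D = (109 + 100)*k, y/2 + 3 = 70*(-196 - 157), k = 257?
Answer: 313140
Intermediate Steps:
y = -49426 (y = -6 + 2*(70*(-196 - 157)) = -6 + 2*(70*(-353)) = -6 + 2*(-24710) = -6 - 49420 = -49426)
D = 53713 (D = (109 + 100)*257 = 209*257 = 53713)
((-25980 - y) + D) + V = ((-25980 - 1*(-49426)) + 53713) + 235981 = ((-25980 + 49426) + 53713) + 235981 = (23446 + 53713) + 235981 = 77159 + 235981 = 313140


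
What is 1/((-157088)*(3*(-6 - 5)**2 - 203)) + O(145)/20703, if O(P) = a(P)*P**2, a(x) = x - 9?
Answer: 71868388331297/520350858240 ≈ 138.12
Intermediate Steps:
a(x) = -9 + x
O(P) = P**2*(-9 + P) (O(P) = (-9 + P)*P**2 = P**2*(-9 + P))
1/((-157088)*(3*(-6 - 5)**2 - 203)) + O(145)/20703 = 1/((-157088)*(3*(-6 - 5)**2 - 203)) + (145**2*(-9 + 145))/20703 = -1/(157088*(3*(-11)**2 - 203)) + (21025*136)*(1/20703) = -1/(157088*(3*121 - 203)) + 2859400*(1/20703) = -1/(157088*(363 - 203)) + 2859400/20703 = -1/157088/160 + 2859400/20703 = -1/157088*1/160 + 2859400/20703 = -1/25134080 + 2859400/20703 = 71868388331297/520350858240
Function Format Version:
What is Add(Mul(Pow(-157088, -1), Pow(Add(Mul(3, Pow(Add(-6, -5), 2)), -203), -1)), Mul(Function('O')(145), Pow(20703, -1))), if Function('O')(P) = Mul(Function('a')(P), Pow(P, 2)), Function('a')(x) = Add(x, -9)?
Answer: Rational(71868388331297, 520350858240) ≈ 138.12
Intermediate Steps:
Function('a')(x) = Add(-9, x)
Function('O')(P) = Mul(Pow(P, 2), Add(-9, P)) (Function('O')(P) = Mul(Add(-9, P), Pow(P, 2)) = Mul(Pow(P, 2), Add(-9, P)))
Add(Mul(Pow(-157088, -1), Pow(Add(Mul(3, Pow(Add(-6, -5), 2)), -203), -1)), Mul(Function('O')(145), Pow(20703, -1))) = Add(Mul(Pow(-157088, -1), Pow(Add(Mul(3, Pow(Add(-6, -5), 2)), -203), -1)), Mul(Mul(Pow(145, 2), Add(-9, 145)), Pow(20703, -1))) = Add(Mul(Rational(-1, 157088), Pow(Add(Mul(3, Pow(-11, 2)), -203), -1)), Mul(Mul(21025, 136), Rational(1, 20703))) = Add(Mul(Rational(-1, 157088), Pow(Add(Mul(3, 121), -203), -1)), Mul(2859400, Rational(1, 20703))) = Add(Mul(Rational(-1, 157088), Pow(Add(363, -203), -1)), Rational(2859400, 20703)) = Add(Mul(Rational(-1, 157088), Pow(160, -1)), Rational(2859400, 20703)) = Add(Mul(Rational(-1, 157088), Rational(1, 160)), Rational(2859400, 20703)) = Add(Rational(-1, 25134080), Rational(2859400, 20703)) = Rational(71868388331297, 520350858240)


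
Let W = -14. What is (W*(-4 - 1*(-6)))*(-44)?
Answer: 1232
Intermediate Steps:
(W*(-4 - 1*(-6)))*(-44) = -14*(-4 - 1*(-6))*(-44) = -14*(-4 + 6)*(-44) = -14*2*(-44) = -28*(-44) = 1232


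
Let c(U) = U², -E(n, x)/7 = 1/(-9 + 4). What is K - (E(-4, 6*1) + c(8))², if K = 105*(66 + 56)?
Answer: 213321/25 ≈ 8532.8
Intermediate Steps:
E(n, x) = 7/5 (E(n, x) = -7/(-9 + 4) = -7/(-5) = -7*(-⅕) = 7/5)
K = 12810 (K = 105*122 = 12810)
K - (E(-4, 6*1) + c(8))² = 12810 - (7/5 + 8²)² = 12810 - (7/5 + 64)² = 12810 - (327/5)² = 12810 - 1*106929/25 = 12810 - 106929/25 = 213321/25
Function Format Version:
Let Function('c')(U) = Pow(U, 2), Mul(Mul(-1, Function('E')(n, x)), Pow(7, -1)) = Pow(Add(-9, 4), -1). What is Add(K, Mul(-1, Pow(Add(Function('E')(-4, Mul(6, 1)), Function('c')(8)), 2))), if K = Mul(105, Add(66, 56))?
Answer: Rational(213321, 25) ≈ 8532.8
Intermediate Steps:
Function('E')(n, x) = Rational(7, 5) (Function('E')(n, x) = Mul(-7, Pow(Add(-9, 4), -1)) = Mul(-7, Pow(-5, -1)) = Mul(-7, Rational(-1, 5)) = Rational(7, 5))
K = 12810 (K = Mul(105, 122) = 12810)
Add(K, Mul(-1, Pow(Add(Function('E')(-4, Mul(6, 1)), Function('c')(8)), 2))) = Add(12810, Mul(-1, Pow(Add(Rational(7, 5), Pow(8, 2)), 2))) = Add(12810, Mul(-1, Pow(Add(Rational(7, 5), 64), 2))) = Add(12810, Mul(-1, Pow(Rational(327, 5), 2))) = Add(12810, Mul(-1, Rational(106929, 25))) = Add(12810, Rational(-106929, 25)) = Rational(213321, 25)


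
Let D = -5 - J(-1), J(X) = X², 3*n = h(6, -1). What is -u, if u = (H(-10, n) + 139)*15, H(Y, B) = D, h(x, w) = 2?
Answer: -1995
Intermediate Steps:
n = ⅔ (n = (⅓)*2 = ⅔ ≈ 0.66667)
D = -6 (D = -5 - 1*(-1)² = -5 - 1*1 = -5 - 1 = -6)
H(Y, B) = -6
u = 1995 (u = (-6 + 139)*15 = 133*15 = 1995)
-u = -1*1995 = -1995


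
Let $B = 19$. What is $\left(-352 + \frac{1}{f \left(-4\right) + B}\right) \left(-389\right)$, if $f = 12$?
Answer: $\frac{3971301}{29} \approx 1.3694 \cdot 10^{5}$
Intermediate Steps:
$\left(-352 + \frac{1}{f \left(-4\right) + B}\right) \left(-389\right) = \left(-352 + \frac{1}{12 \left(-4\right) + 19}\right) \left(-389\right) = \left(-352 + \frac{1}{-48 + 19}\right) \left(-389\right) = \left(-352 + \frac{1}{-29}\right) \left(-389\right) = \left(-352 - \frac{1}{29}\right) \left(-389\right) = \left(- \frac{10209}{29}\right) \left(-389\right) = \frac{3971301}{29}$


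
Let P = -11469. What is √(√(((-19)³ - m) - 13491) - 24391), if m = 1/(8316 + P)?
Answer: √(-242480906919 + 3153*I*√202307669997)/3153 ≈ 0.4567 + 156.18*I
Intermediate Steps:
m = -1/3153 (m = 1/(8316 - 11469) = 1/(-3153) = -1/3153 ≈ -0.00031716)
√(√(((-19)³ - m) - 13491) - 24391) = √(√(((-19)³ - 1*(-1/3153)) - 13491) - 24391) = √(√((-6859 + 1/3153) - 13491) - 24391) = √(√(-21626426/3153 - 13491) - 24391) = √(√(-64163549/3153) - 24391) = √(I*√202307669997/3153 - 24391) = √(-24391 + I*√202307669997/3153)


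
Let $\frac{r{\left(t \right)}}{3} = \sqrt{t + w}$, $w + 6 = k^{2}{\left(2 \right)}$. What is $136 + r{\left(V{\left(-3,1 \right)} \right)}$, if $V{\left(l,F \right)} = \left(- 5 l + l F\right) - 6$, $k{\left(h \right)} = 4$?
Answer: $148$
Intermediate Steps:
$V{\left(l,F \right)} = -6 - 5 l + F l$ ($V{\left(l,F \right)} = \left(- 5 l + F l\right) - 6 = -6 - 5 l + F l$)
$w = 10$ ($w = -6 + 4^{2} = -6 + 16 = 10$)
$r{\left(t \right)} = 3 \sqrt{10 + t}$ ($r{\left(t \right)} = 3 \sqrt{t + 10} = 3 \sqrt{10 + t}$)
$136 + r{\left(V{\left(-3,1 \right)} \right)} = 136 + 3 \sqrt{10 - -6} = 136 + 3 \sqrt{10 + 6} = 136 + 3 \sqrt{16} = 136 + 3 \cdot 4 = 136 + 12 = 148$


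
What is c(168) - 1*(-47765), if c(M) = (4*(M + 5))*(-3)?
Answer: 45689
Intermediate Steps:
c(M) = -60 - 12*M (c(M) = (4*(5 + M))*(-3) = (20 + 4*M)*(-3) = -60 - 12*M)
c(168) - 1*(-47765) = (-60 - 12*168) - 1*(-47765) = (-60 - 2016) + 47765 = -2076 + 47765 = 45689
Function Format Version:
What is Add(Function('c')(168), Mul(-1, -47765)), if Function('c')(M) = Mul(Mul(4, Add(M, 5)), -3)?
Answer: 45689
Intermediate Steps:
Function('c')(M) = Add(-60, Mul(-12, M)) (Function('c')(M) = Mul(Mul(4, Add(5, M)), -3) = Mul(Add(20, Mul(4, M)), -3) = Add(-60, Mul(-12, M)))
Add(Function('c')(168), Mul(-1, -47765)) = Add(Add(-60, Mul(-12, 168)), Mul(-1, -47765)) = Add(Add(-60, -2016), 47765) = Add(-2076, 47765) = 45689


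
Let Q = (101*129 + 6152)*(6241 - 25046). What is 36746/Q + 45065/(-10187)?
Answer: -16255261472327/3674437707835 ≈ -4.4239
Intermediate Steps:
Q = -360698705 (Q = (13029 + 6152)*(-18805) = 19181*(-18805) = -360698705)
36746/Q + 45065/(-10187) = 36746/(-360698705) + 45065/(-10187) = 36746*(-1/360698705) + 45065*(-1/10187) = -36746/360698705 - 45065/10187 = -16255261472327/3674437707835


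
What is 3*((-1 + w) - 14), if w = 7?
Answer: -24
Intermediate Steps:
3*((-1 + w) - 14) = 3*((-1 + 7) - 14) = 3*(6 - 14) = 3*(-8) = -24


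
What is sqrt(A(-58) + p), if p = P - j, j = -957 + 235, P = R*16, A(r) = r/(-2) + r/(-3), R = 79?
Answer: sqrt(18309)/3 ≈ 45.104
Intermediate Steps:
A(r) = -5*r/6 (A(r) = r*(-1/2) + r*(-1/3) = -r/2 - r/3 = -5*r/6)
P = 1264 (P = 79*16 = 1264)
j = -722
p = 1986 (p = 1264 - 1*(-722) = 1264 + 722 = 1986)
sqrt(A(-58) + p) = sqrt(-5/6*(-58) + 1986) = sqrt(145/3 + 1986) = sqrt(6103/3) = sqrt(18309)/3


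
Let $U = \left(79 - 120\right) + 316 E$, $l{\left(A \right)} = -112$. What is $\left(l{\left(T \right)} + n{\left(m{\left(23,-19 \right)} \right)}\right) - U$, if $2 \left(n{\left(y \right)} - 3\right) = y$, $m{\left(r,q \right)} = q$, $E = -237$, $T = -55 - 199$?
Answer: $\frac{149629}{2} \approx 74815.0$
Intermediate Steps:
$T = -254$ ($T = -55 - 199 = -254$)
$n{\left(y \right)} = 3 + \frac{y}{2}$
$U = -74933$ ($U = \left(79 - 120\right) + 316 \left(-237\right) = -41 - 74892 = -74933$)
$\left(l{\left(T \right)} + n{\left(m{\left(23,-19 \right)} \right)}\right) - U = \left(-112 + \left(3 + \frac{1}{2} \left(-19\right)\right)\right) - -74933 = \left(-112 + \left(3 - \frac{19}{2}\right)\right) + 74933 = \left(-112 - \frac{13}{2}\right) + 74933 = - \frac{237}{2} + 74933 = \frac{149629}{2}$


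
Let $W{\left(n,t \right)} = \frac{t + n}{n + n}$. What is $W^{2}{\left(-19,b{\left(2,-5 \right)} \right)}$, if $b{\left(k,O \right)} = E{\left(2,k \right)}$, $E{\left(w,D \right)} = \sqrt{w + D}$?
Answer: $\frac{289}{1444} \approx 0.20014$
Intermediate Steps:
$E{\left(w,D \right)} = \sqrt{D + w}$
$b{\left(k,O \right)} = \sqrt{2 + k}$ ($b{\left(k,O \right)} = \sqrt{k + 2} = \sqrt{2 + k}$)
$W{\left(n,t \right)} = \frac{n + t}{2 n}$
$W^{2}{\left(-19,b{\left(2,-5 \right)} \right)} = \left(\frac{-19 + \sqrt{2 + 2}}{2 \left(-19\right)}\right)^{2} = \left(\frac{1}{2} \left(- \frac{1}{19}\right) \left(-19 + \sqrt{4}\right)\right)^{2} = \left(\frac{1}{2} \left(- \frac{1}{19}\right) \left(-19 + 2\right)\right)^{2} = \left(\frac{1}{2} \left(- \frac{1}{19}\right) \left(-17\right)\right)^{2} = \left(\frac{17}{38}\right)^{2} = \frac{289}{1444}$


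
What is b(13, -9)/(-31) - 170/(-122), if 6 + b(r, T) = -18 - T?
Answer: 3550/1891 ≈ 1.8773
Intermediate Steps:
b(r, T) = -24 - T (b(r, T) = -6 + (-18 - T) = -24 - T)
b(13, -9)/(-31) - 170/(-122) = (-24 - 1*(-9))/(-31) - 170/(-122) = (-24 + 9)*(-1/31) - 170*(-1/122) = -15*(-1/31) + 85/61 = 15/31 + 85/61 = 3550/1891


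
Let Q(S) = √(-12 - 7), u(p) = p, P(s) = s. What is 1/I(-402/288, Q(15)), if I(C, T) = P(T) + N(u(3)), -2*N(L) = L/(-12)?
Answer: 8/1217 - 64*I*√19/1217 ≈ 0.0065735 - 0.22923*I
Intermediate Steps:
N(L) = L/24 (N(L) = -L/(2*(-12)) = -L*(-1)/(2*12) = -(-1)*L/24 = L/24)
Q(S) = I*√19 (Q(S) = √(-19) = I*√19)
I(C, T) = ⅛ + T (I(C, T) = T + (1/24)*3 = T + ⅛ = ⅛ + T)
1/I(-402/288, Q(15)) = 1/(⅛ + I*√19)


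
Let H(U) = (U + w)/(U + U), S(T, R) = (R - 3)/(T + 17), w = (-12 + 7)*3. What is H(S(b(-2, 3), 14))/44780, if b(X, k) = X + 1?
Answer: -229/985160 ≈ -0.00023245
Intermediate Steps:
b(X, k) = 1 + X
w = -15 (w = -5*3 = -15)
S(T, R) = (-3 + R)/(17 + T)
H(U) = (-15 + U)/(2*U) (H(U) = (U - 15)/(U + U) = (-15 + U)/((2*U)) = (-15 + U)*(1/(2*U)) = (-15 + U)/(2*U))
H(S(b(-2, 3), 14))/44780 = ((-15 + (-3 + 14)/(17 + (1 - 2)))/(2*(((-3 + 14)/(17 + (1 - 2))))))/44780 = ((-15 + 11/(17 - 1))/(2*((11/(17 - 1)))))*(1/44780) = ((-15 + 11/16)/(2*((11/16))))*(1/44780) = ((-15 + (1/16)*11)/(2*(((1/16)*11))))*(1/44780) = ((-15 + 11/16)/(2*(11/16)))*(1/44780) = ((½)*(16/11)*(-229/16))*(1/44780) = -229/22*1/44780 = -229/985160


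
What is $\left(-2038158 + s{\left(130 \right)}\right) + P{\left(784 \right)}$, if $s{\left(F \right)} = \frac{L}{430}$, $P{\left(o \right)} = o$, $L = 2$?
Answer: $- \frac{438035409}{215} \approx -2.0374 \cdot 10^{6}$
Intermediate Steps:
$s{\left(F \right)} = \frac{1}{215}$ ($s{\left(F \right)} = \frac{2}{430} = 2 \cdot \frac{1}{430} = \frac{1}{215}$)
$\left(-2038158 + s{\left(130 \right)}\right) + P{\left(784 \right)} = \left(-2038158 + \frac{1}{215}\right) + 784 = - \frac{438203969}{215} + 784 = - \frac{438035409}{215}$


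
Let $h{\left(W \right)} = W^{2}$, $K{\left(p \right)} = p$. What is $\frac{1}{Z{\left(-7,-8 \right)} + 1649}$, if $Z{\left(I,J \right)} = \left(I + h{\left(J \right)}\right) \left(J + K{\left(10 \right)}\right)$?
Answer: $\frac{1}{1763} \approx 0.00056721$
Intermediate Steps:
$Z{\left(I,J \right)} = \left(10 + J\right) \left(I + J^{2}\right)$ ($Z{\left(I,J \right)} = \left(I + J^{2}\right) \left(J + 10\right) = \left(I + J^{2}\right) \left(10 + J\right) = \left(10 + J\right) \left(I + J^{2}\right)$)
$\frac{1}{Z{\left(-7,-8 \right)} + 1649} = \frac{1}{\left(\left(-8\right)^{3} + 10 \left(-7\right) + 10 \left(-8\right)^{2} - -56\right) + 1649} = \frac{1}{\left(-512 - 70 + 10 \cdot 64 + 56\right) + 1649} = \frac{1}{\left(-512 - 70 + 640 + 56\right) + 1649} = \frac{1}{114 + 1649} = \frac{1}{1763}$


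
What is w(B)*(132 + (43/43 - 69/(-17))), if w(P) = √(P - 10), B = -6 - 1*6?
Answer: 2330*I*√22/17 ≈ 642.86*I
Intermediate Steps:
B = -12 (B = -6 - 6 = -12)
w(P) = √(-10 + P)
w(B)*(132 + (43/43 - 69/(-17))) = √(-10 - 12)*(132 + (43/43 - 69/(-17))) = √(-22)*(132 + (43*(1/43) - 69*(-1/17))) = (I*√22)*(132 + (1 + 69/17)) = (I*√22)*(132 + 86/17) = (I*√22)*(2330/17) = 2330*I*√22/17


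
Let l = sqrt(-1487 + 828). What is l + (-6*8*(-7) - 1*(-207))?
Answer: 543 + I*sqrt(659) ≈ 543.0 + 25.671*I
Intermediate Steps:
l = I*sqrt(659) (l = sqrt(-659) = I*sqrt(659) ≈ 25.671*I)
l + (-6*8*(-7) - 1*(-207)) = I*sqrt(659) + (-6*8*(-7) - 1*(-207)) = I*sqrt(659) + (-48*(-7) + 207) = I*sqrt(659) + (336 + 207) = I*sqrt(659) + 543 = 543 + I*sqrt(659)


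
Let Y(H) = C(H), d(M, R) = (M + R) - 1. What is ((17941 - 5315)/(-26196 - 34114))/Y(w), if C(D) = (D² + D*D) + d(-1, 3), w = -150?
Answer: -6313/1357005155 ≈ -4.6522e-6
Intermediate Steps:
d(M, R) = -1 + M + R
C(D) = 1 + 2*D² (C(D) = (D² + D*D) + (-1 - 1 + 3) = (D² + D²) + 1 = 2*D² + 1 = 1 + 2*D²)
Y(H) = 1 + 2*H²
((17941 - 5315)/(-26196 - 34114))/Y(w) = ((17941 - 5315)/(-26196 - 34114))/(1 + 2*(-150)²) = (12626/(-60310))/(1 + 2*22500) = (12626*(-1/60310))/(1 + 45000) = -6313/30155/45001 = -6313/30155*1/45001 = -6313/1357005155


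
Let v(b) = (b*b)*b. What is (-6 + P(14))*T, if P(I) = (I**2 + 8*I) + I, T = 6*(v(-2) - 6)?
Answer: -26544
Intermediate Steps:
v(b) = b**3 (v(b) = b**2*b = b**3)
T = -84 (T = 6*((-2)**3 - 6) = 6*(-8 - 6) = 6*(-14) = -84)
P(I) = I**2 + 9*I
(-6 + P(14))*T = (-6 + 14*(9 + 14))*(-84) = (-6 + 14*23)*(-84) = (-6 + 322)*(-84) = 316*(-84) = -26544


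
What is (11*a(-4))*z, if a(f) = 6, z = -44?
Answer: -2904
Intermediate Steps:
(11*a(-4))*z = (11*6)*(-44) = 66*(-44) = -2904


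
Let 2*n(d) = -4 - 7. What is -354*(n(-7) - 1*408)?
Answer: 146379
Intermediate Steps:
n(d) = -11/2 (n(d) = (-4 - 7)/2 = (1/2)*(-11) = -11/2)
-354*(n(-7) - 1*408) = -354*(-11/2 - 1*408) = -354*(-11/2 - 408) = -354*(-827/2) = 146379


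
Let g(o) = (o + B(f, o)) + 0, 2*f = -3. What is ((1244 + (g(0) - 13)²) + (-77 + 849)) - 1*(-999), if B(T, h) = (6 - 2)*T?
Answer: 3376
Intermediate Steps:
f = -3/2 (f = (½)*(-3) = -3/2 ≈ -1.5000)
B(T, h) = 4*T
g(o) = -6 + o (g(o) = (o + 4*(-3/2)) + 0 = (o - 6) + 0 = (-6 + o) + 0 = -6 + o)
((1244 + (g(0) - 13)²) + (-77 + 849)) - 1*(-999) = ((1244 + ((-6 + 0) - 13)²) + (-77 + 849)) - 1*(-999) = ((1244 + (-6 - 13)²) + 772) + 999 = ((1244 + (-19)²) + 772) + 999 = ((1244 + 361) + 772) + 999 = (1605 + 772) + 999 = 2377 + 999 = 3376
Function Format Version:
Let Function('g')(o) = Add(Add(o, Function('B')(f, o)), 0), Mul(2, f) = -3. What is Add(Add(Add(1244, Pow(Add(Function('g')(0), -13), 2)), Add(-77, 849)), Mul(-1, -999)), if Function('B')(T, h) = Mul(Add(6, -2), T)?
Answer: 3376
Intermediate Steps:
f = Rational(-3, 2) (f = Mul(Rational(1, 2), -3) = Rational(-3, 2) ≈ -1.5000)
Function('B')(T, h) = Mul(4, T)
Function('g')(o) = Add(-6, o) (Function('g')(o) = Add(Add(o, Mul(4, Rational(-3, 2))), 0) = Add(Add(o, -6), 0) = Add(Add(-6, o), 0) = Add(-6, o))
Add(Add(Add(1244, Pow(Add(Function('g')(0), -13), 2)), Add(-77, 849)), Mul(-1, -999)) = Add(Add(Add(1244, Pow(Add(Add(-6, 0), -13), 2)), Add(-77, 849)), Mul(-1, -999)) = Add(Add(Add(1244, Pow(Add(-6, -13), 2)), 772), 999) = Add(Add(Add(1244, Pow(-19, 2)), 772), 999) = Add(Add(Add(1244, 361), 772), 999) = Add(Add(1605, 772), 999) = Add(2377, 999) = 3376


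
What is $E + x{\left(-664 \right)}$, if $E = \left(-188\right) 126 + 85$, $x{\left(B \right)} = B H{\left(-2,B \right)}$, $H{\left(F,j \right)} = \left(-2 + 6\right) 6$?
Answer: $-39539$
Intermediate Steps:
$H{\left(F,j \right)} = 24$ ($H{\left(F,j \right)} = 4 \cdot 6 = 24$)
$x{\left(B \right)} = 24 B$ ($x{\left(B \right)} = B 24 = 24 B$)
$E = -23603$ ($E = -23688 + 85 = -23603$)
$E + x{\left(-664 \right)} = -23603 + 24 \left(-664\right) = -23603 - 15936 = -39539$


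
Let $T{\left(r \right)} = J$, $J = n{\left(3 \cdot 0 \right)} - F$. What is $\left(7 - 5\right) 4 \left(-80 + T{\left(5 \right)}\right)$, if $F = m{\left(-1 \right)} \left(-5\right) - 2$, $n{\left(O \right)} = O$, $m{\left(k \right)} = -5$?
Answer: $-824$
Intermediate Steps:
$F = 23$ ($F = \left(-5\right) \left(-5\right) - 2 = 25 - 2 = 23$)
$J = -23$ ($J = 3 \cdot 0 - 23 = 0 - 23 = -23$)
$T{\left(r \right)} = -23$
$\left(7 - 5\right) 4 \left(-80 + T{\left(5 \right)}\right) = \left(7 - 5\right) 4 \left(-80 - 23\right) = 2 \cdot 4 \left(-103\right) = 8 \left(-103\right) = -824$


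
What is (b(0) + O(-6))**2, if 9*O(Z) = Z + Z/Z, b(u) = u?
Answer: 25/81 ≈ 0.30864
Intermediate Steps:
O(Z) = 1/9 + Z/9 (O(Z) = (Z + Z/Z)/9 = (Z + 1)/9 = (1 + Z)/9 = 1/9 + Z/9)
(b(0) + O(-6))**2 = (0 + (1/9 + (1/9)*(-6)))**2 = (0 + (1/9 - 2/3))**2 = (0 - 5/9)**2 = (-5/9)**2 = 25/81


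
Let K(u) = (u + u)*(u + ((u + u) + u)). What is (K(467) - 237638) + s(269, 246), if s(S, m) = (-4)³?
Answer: 1507010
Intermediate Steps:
s(S, m) = -64
K(u) = 8*u² (K(u) = (2*u)*(u + (2*u + u)) = (2*u)*(u + 3*u) = (2*u)*(4*u) = 8*u²)
(K(467) - 237638) + s(269, 246) = (8*467² - 237638) - 64 = (8*218089 - 237638) - 64 = (1744712 - 237638) - 64 = 1507074 - 64 = 1507010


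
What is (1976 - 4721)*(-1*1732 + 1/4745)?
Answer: 4511868111/949 ≈ 4.7543e+6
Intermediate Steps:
(1976 - 4721)*(-1*1732 + 1/4745) = -2745*(-1732 + 1/4745) = -2745*(-8218339/4745) = 4511868111/949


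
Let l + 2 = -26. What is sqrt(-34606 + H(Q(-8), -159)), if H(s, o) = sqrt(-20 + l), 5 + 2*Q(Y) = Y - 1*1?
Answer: sqrt(-34606 + 4*I*sqrt(3)) ≈ 0.019 + 186.03*I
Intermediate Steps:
l = -28 (l = -2 - 26 = -28)
Q(Y) = -3 + Y/2 (Q(Y) = -5/2 + (Y - 1*1)/2 = -5/2 + (Y - 1)/2 = -5/2 + (-1 + Y)/2 = -5/2 + (-1/2 + Y/2) = -3 + Y/2)
H(s, o) = 4*I*sqrt(3) (H(s, o) = sqrt(-20 - 28) = sqrt(-48) = 4*I*sqrt(3))
sqrt(-34606 + H(Q(-8), -159)) = sqrt(-34606 + 4*I*sqrt(3))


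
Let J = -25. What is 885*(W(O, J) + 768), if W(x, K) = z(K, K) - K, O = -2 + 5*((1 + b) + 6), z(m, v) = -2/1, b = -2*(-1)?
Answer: 700035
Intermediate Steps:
b = 2
z(m, v) = -2 (z(m, v) = -2*1 = -2)
O = 43 (O = -2 + 5*((1 + 2) + 6) = -2 + 5*(3 + 6) = -2 + 5*9 = -2 + 45 = 43)
W(x, K) = -2 - K
885*(W(O, J) + 768) = 885*((-2 - 1*(-25)) + 768) = 885*((-2 + 25) + 768) = 885*(23 + 768) = 885*791 = 700035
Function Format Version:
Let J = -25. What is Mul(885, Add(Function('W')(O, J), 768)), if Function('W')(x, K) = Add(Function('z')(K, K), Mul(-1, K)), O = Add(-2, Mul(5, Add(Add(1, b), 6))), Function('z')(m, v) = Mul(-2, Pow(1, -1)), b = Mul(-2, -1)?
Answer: 700035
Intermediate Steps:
b = 2
Function('z')(m, v) = -2 (Function('z')(m, v) = Mul(-2, 1) = -2)
O = 43 (O = Add(-2, Mul(5, Add(Add(1, 2), 6))) = Add(-2, Mul(5, Add(3, 6))) = Add(-2, Mul(5, 9)) = Add(-2, 45) = 43)
Function('W')(x, K) = Add(-2, Mul(-1, K))
Mul(885, Add(Function('W')(O, J), 768)) = Mul(885, Add(Add(-2, Mul(-1, -25)), 768)) = Mul(885, Add(Add(-2, 25), 768)) = Mul(885, Add(23, 768)) = Mul(885, 791) = 700035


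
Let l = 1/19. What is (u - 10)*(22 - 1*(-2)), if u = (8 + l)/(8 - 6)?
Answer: -2724/19 ≈ -143.37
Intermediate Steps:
l = 1/19 ≈ 0.052632
u = 153/38 (u = (8 + 1/19)/(8 - 6) = (153/19)/2 = (153/19)*(½) = 153/38 ≈ 4.0263)
(u - 10)*(22 - 1*(-2)) = (153/38 - 10)*(22 - 1*(-2)) = -227*(22 + 2)/38 = -227/38*24 = -2724/19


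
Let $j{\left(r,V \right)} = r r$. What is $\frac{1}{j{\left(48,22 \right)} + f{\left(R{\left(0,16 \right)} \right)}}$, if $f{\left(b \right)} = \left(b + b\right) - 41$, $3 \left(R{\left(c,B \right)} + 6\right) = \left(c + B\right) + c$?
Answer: $\frac{3}{6785} \approx 0.00044215$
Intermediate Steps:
$R{\left(c,B \right)} = -6 + \frac{B}{3} + \frac{2 c}{3}$ ($R{\left(c,B \right)} = -6 + \frac{\left(c + B\right) + c}{3} = -6 + \frac{\left(B + c\right) + c}{3} = -6 + \frac{B + 2 c}{3} = -6 + \left(\frac{B}{3} + \frac{2 c}{3}\right) = -6 + \frac{B}{3} + \frac{2 c}{3}$)
$j{\left(r,V \right)} = r^{2}$
$f{\left(b \right)} = -41 + 2 b$ ($f{\left(b \right)} = 2 b - 41 = -41 + 2 b$)
$\frac{1}{j{\left(48,22 \right)} + f{\left(R{\left(0,16 \right)} \right)}} = \frac{1}{48^{2} - \left(41 - 2 \left(-6 + \frac{1}{3} \cdot 16 + \frac{2}{3} \cdot 0\right)\right)} = \frac{1}{2304 - \left(41 - 2 \left(-6 + \frac{16}{3} + 0\right)\right)} = \frac{1}{2304 + \left(-41 + 2 \left(- \frac{2}{3}\right)\right)} = \frac{1}{2304 - \frac{127}{3}} = \frac{1}{\frac{6785}{3}} = \frac{3}{6785}$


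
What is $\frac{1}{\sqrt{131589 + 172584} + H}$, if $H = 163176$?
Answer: $\frac{54392}{8875367601} - \frac{\sqrt{33797}}{8875367601} \approx 6.1077 \cdot 10^{-6}$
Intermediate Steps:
$\frac{1}{\sqrt{131589 + 172584} + H} = \frac{1}{\sqrt{131589 + 172584} + 163176} = \frac{1}{\sqrt{304173} + 163176} = \frac{1}{3 \sqrt{33797} + 163176} = \frac{1}{163176 + 3 \sqrt{33797}}$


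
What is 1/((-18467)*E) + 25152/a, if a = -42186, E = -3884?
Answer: -300674663945/504304296668 ≈ -0.59622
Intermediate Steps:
1/((-18467)*E) + 25152/a = 1/(-18467*(-3884)) + 25152/(-42186) = -1/18467*(-1/3884) + 25152*(-1/42186) = 1/71725828 - 4192/7031 = -300674663945/504304296668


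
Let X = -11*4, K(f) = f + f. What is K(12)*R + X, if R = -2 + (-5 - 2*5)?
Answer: -452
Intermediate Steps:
K(f) = 2*f
R = -17 (R = -2 + (-5 - 10) = -2 - 15 = -17)
X = -44
K(12)*R + X = (2*12)*(-17) - 44 = 24*(-17) - 44 = -408 - 44 = -452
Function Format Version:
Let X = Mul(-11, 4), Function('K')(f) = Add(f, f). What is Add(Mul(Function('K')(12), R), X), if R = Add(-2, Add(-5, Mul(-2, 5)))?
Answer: -452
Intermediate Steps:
Function('K')(f) = Mul(2, f)
R = -17 (R = Add(-2, Add(-5, -10)) = Add(-2, -15) = -17)
X = -44
Add(Mul(Function('K')(12), R), X) = Add(Mul(Mul(2, 12), -17), -44) = Add(Mul(24, -17), -44) = Add(-408, -44) = -452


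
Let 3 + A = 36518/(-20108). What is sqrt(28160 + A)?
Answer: sqrt(2846008089826)/10054 ≈ 167.80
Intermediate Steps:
A = -48421/10054 (A = -3 + 36518/(-20108) = -3 + 36518*(-1/20108) = -3 - 18259/10054 = -48421/10054 ≈ -4.8161)
sqrt(28160 + A) = sqrt(28160 - 48421/10054) = sqrt(283072219/10054) = sqrt(2846008089826)/10054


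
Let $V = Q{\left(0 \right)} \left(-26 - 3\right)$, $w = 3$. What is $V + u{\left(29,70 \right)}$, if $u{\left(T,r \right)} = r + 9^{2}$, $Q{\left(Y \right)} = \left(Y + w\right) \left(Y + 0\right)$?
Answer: $151$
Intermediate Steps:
$Q{\left(Y \right)} = Y \left(3 + Y\right)$ ($Q{\left(Y \right)} = \left(Y + 3\right) \left(Y + 0\right) = \left(3 + Y\right) Y = Y \left(3 + Y\right)$)
$u{\left(T,r \right)} = 81 + r$ ($u{\left(T,r \right)} = r + 81 = 81 + r$)
$V = 0$ ($V = 0 \left(3 + 0\right) \left(-26 - 3\right) = 0 \cdot 3 \left(-29\right) = 0 \left(-29\right) = 0$)
$V + u{\left(29,70 \right)} = 0 + \left(81 + 70\right) = 0 + 151 = 151$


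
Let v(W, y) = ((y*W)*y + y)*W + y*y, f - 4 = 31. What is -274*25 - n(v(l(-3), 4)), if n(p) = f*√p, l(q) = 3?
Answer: -6850 - 70*√43 ≈ -7309.0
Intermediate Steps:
f = 35 (f = 4 + 31 = 35)
v(W, y) = y² + W*(y + W*y²) (v(W, y) = ((W*y)*y + y)*W + y² = (W*y² + y)*W + y² = (y + W*y²)*W + y² = W*(y + W*y²) + y² = y² + W*(y + W*y²))
n(p) = 35*√p
-274*25 - n(v(l(-3), 4)) = -274*25 - 35*√(4*(3 + 4 + 4*3²)) = -6850 - 35*√(4*(3 + 4 + 4*9)) = -6850 - 35*√(4*(3 + 4 + 36)) = -6850 - 35*√(4*43) = -6850 - 35*√172 = -6850 - 35*2*√43 = -6850 - 70*√43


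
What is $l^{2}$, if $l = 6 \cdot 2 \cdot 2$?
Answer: $576$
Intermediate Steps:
$l = 24$ ($l = 12 \cdot 2 = 24$)
$l^{2} = 24^{2} = 576$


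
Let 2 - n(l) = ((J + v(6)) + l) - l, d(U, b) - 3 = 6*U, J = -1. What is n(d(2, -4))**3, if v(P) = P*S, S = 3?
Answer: -3375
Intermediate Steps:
v(P) = 3*P (v(P) = P*3 = 3*P)
d(U, b) = 3 + 6*U
n(l) = -15 (n(l) = 2 - (((-1 + 3*6) + l) - l) = 2 - (((-1 + 18) + l) - l) = 2 - ((17 + l) - l) = 2 - 1*17 = 2 - 17 = -15)
n(d(2, -4))**3 = (-15)**3 = -3375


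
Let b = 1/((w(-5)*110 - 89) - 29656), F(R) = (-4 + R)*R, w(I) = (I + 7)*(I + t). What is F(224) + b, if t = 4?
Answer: 1476675199/29965 ≈ 49280.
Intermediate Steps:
w(I) = (4 + I)*(7 + I) (w(I) = (I + 7)*(I + 4) = (7 + I)*(4 + I) = (4 + I)*(7 + I))
F(R) = R*(-4 + R)
b = -1/29965 (b = 1/(((28 + (-5)**2 + 11*(-5))*110 - 89) - 29656) = 1/(((28 + 25 - 55)*110 - 89) - 29656) = 1/((-2*110 - 89) - 29656) = 1/((-220 - 89) - 29656) = 1/(-309 - 29656) = 1/(-29965) = -1/29965 ≈ -3.3372e-5)
F(224) + b = 224*(-4 + 224) - 1/29965 = 224*220 - 1/29965 = 49280 - 1/29965 = 1476675199/29965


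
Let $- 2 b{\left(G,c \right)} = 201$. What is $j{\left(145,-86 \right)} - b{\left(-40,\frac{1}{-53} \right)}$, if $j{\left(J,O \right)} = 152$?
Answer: $\frac{505}{2} \approx 252.5$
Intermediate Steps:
$b{\left(G,c \right)} = - \frac{201}{2}$ ($b{\left(G,c \right)} = \left(- \frac{1}{2}\right) 201 = - \frac{201}{2}$)
$j{\left(145,-86 \right)} - b{\left(-40,\frac{1}{-53} \right)} = 152 - - \frac{201}{2} = 152 + \frac{201}{2} = \frac{505}{2}$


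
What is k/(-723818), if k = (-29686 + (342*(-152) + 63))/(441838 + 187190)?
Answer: 81607/455301788904 ≈ 1.7924e-7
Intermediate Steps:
k = -81607/629028 (k = (-29686 + (-51984 + 63))/629028 = (-29686 - 51921)*(1/629028) = -81607*1/629028 = -81607/629028 ≈ -0.12973)
k/(-723818) = -81607/629028/(-723818) = -81607/629028*(-1/723818) = 81607/455301788904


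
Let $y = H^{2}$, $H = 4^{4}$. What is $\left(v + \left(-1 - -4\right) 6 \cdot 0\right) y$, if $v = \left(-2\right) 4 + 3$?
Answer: $-327680$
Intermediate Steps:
$H = 256$
$v = -5$ ($v = -8 + 3 = -5$)
$y = 65536$ ($y = 256^{2} = 65536$)
$\left(v + \left(-1 - -4\right) 6 \cdot 0\right) y = \left(-5 + \left(-1 - -4\right) 6 \cdot 0\right) 65536 = \left(-5 + \left(-1 + 4\right) 6 \cdot 0\right) 65536 = \left(-5 + 3 \cdot 6 \cdot 0\right) 65536 = \left(-5 + 18 \cdot 0\right) 65536 = \left(-5 + 0\right) 65536 = \left(-5\right) 65536 = -327680$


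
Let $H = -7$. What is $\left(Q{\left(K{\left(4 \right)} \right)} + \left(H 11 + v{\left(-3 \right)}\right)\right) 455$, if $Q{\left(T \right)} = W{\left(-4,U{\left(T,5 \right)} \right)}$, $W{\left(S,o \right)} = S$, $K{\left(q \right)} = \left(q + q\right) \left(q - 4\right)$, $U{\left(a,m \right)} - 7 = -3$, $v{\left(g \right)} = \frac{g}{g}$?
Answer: $-36400$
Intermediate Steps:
$v{\left(g \right)} = 1$
$U{\left(a,m \right)} = 4$ ($U{\left(a,m \right)} = 7 - 3 = 4$)
$K{\left(q \right)} = 2 q \left(-4 + q\right)$
$Q{\left(T \right)} = -4$
$\left(Q{\left(K{\left(4 \right)} \right)} + \left(H 11 + v{\left(-3 \right)}\right)\right) 455 = \left(-4 + \left(\left(-7\right) 11 + 1\right)\right) 455 = \left(-4 + \left(-77 + 1\right)\right) 455 = \left(-4 - 76\right) 455 = \left(-80\right) 455 = -36400$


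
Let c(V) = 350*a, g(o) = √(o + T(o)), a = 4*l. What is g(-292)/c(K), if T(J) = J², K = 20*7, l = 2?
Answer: √21243/1400 ≈ 0.10411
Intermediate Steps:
a = 8 (a = 4*2 = 8)
K = 140
g(o) = √(o + o²)
c(V) = 2800 (c(V) = 350*8 = 2800)
g(-292)/c(K) = √(-292*(1 - 292))/2800 = √(-292*(-291))*(1/2800) = √84972*(1/2800) = (2*√21243)*(1/2800) = √21243/1400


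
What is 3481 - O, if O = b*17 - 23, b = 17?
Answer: 3215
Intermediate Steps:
O = 266 (O = 17*17 - 23 = 289 - 23 = 266)
3481 - O = 3481 - 1*266 = 3481 - 266 = 3215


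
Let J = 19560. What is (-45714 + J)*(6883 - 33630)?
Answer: 699541038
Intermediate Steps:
(-45714 + J)*(6883 - 33630) = (-45714 + 19560)*(6883 - 33630) = -26154*(-26747) = 699541038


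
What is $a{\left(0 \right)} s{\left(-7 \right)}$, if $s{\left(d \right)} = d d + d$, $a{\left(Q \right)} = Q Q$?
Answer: $0$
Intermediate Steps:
$a{\left(Q \right)} = Q^{2}$
$s{\left(d \right)} = d + d^{2}$ ($s{\left(d \right)} = d^{2} + d = d + d^{2}$)
$a{\left(0 \right)} s{\left(-7 \right)} = 0^{2} \left(- 7 \left(1 - 7\right)\right) = 0 \left(\left(-7\right) \left(-6\right)\right) = 0 \cdot 42 = 0$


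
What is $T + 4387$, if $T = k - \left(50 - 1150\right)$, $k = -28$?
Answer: $5459$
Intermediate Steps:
$T = 1072$ ($T = -28 - \left(50 - 1150\right) = -28 - -1100 = -28 + 1100 = 1072$)
$T + 4387 = 1072 + 4387 = 5459$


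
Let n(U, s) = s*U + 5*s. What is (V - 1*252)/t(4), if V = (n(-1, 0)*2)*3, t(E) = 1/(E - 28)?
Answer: 6048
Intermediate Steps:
n(U, s) = 5*s + U*s (n(U, s) = U*s + 5*s = 5*s + U*s)
t(E) = 1/(-28 + E)
V = 0 (V = ((0*(5 - 1))*2)*3 = ((0*4)*2)*3 = (0*2)*3 = 0*3 = 0)
(V - 1*252)/t(4) = (0 - 1*252)/(1/(-28 + 4)) = (0 - 252)/(1/(-24)) = -252/(-1/24) = -252*(-24) = 6048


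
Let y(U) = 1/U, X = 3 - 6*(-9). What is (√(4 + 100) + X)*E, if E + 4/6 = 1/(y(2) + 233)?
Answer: -17632/467 - 1856*√26/1401 ≈ -44.511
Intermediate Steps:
X = 57 (X = 3 + 54 = 57)
E = -928/1401 (E = -⅔ + 1/(1/2 + 233) = -⅔ + 1/(½ + 233) = -⅔ + 1/(467/2) = -⅔ + 2/467 = -928/1401 ≈ -0.66238)
(√(4 + 100) + X)*E = (√(4 + 100) + 57)*(-928/1401) = (√104 + 57)*(-928/1401) = (2*√26 + 57)*(-928/1401) = (57 + 2*√26)*(-928/1401) = -17632/467 - 1856*√26/1401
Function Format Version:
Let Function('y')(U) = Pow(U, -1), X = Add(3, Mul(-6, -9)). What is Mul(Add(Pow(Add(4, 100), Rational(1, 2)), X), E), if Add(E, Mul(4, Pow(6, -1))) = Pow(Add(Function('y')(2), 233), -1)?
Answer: Add(Rational(-17632, 467), Mul(Rational(-1856, 1401), Pow(26, Rational(1, 2)))) ≈ -44.511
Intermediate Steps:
X = 57 (X = Add(3, 54) = 57)
E = Rational(-928, 1401) (E = Add(Rational(-2, 3), Pow(Add(Pow(2, -1), 233), -1)) = Add(Rational(-2, 3), Pow(Add(Rational(1, 2), 233), -1)) = Add(Rational(-2, 3), Pow(Rational(467, 2), -1)) = Add(Rational(-2, 3), Rational(2, 467)) = Rational(-928, 1401) ≈ -0.66238)
Mul(Add(Pow(Add(4, 100), Rational(1, 2)), X), E) = Mul(Add(Pow(Add(4, 100), Rational(1, 2)), 57), Rational(-928, 1401)) = Mul(Add(Pow(104, Rational(1, 2)), 57), Rational(-928, 1401)) = Mul(Add(Mul(2, Pow(26, Rational(1, 2))), 57), Rational(-928, 1401)) = Mul(Add(57, Mul(2, Pow(26, Rational(1, 2)))), Rational(-928, 1401)) = Add(Rational(-17632, 467), Mul(Rational(-1856, 1401), Pow(26, Rational(1, 2))))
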